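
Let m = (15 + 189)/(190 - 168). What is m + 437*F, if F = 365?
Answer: 1754657/11 ≈ 1.5951e+5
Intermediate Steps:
m = 102/11 (m = 204/22 = 204*(1/22) = 102/11 ≈ 9.2727)
m + 437*F = 102/11 + 437*365 = 102/11 + 159505 = 1754657/11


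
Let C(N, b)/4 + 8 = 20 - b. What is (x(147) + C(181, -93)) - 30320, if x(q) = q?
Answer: -29753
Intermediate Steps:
C(N, b) = 48 - 4*b (C(N, b) = -32 + 4*(20 - b) = -32 + (80 - 4*b) = 48 - 4*b)
(x(147) + C(181, -93)) - 30320 = (147 + (48 - 4*(-93))) - 30320 = (147 + (48 + 372)) - 30320 = (147 + 420) - 30320 = 567 - 30320 = -29753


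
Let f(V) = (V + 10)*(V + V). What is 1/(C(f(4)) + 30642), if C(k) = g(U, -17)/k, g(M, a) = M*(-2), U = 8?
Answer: 7/214493 ≈ 3.2635e-5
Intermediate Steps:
g(M, a) = -2*M
f(V) = 2*V*(10 + V) (f(V) = (10 + V)*(2*V) = 2*V*(10 + V))
C(k) = -16/k (C(k) = (-2*8)/k = -16/k)
1/(C(f(4)) + 30642) = 1/(-16*1/(8*(10 + 4)) + 30642) = 1/(-16/(2*4*14) + 30642) = 1/(-16/112 + 30642) = 1/(-16*1/112 + 30642) = 1/(-1/7 + 30642) = 1/(214493/7) = 7/214493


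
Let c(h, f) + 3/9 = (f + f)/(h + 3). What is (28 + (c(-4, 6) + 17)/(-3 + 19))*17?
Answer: 11543/24 ≈ 480.96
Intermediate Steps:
c(h, f) = -⅓ + 2*f/(3 + h) (c(h, f) = -⅓ + (f + f)/(h + 3) = -⅓ + (2*f)/(3 + h) = -⅓ + 2*f/(3 + h))
(28 + (c(-4, 6) + 17)/(-3 + 19))*17 = (28 + ((-3 - 1*(-4) + 6*6)/(3*(3 - 4)) + 17)/(-3 + 19))*17 = (28 + ((⅓)*(-3 + 4 + 36)/(-1) + 17)/16)*17 = (28 + ((⅓)*(-1)*37 + 17)*(1/16))*17 = (28 + (-37/3 + 17)*(1/16))*17 = (28 + (14/3)*(1/16))*17 = (28 + 7/24)*17 = (679/24)*17 = 11543/24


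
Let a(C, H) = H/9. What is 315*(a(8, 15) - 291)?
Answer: -91140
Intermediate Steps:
a(C, H) = H/9 (a(C, H) = H*(1/9) = H/9)
315*(a(8, 15) - 291) = 315*((1/9)*15 - 291) = 315*(5/3 - 291) = 315*(-868/3) = -91140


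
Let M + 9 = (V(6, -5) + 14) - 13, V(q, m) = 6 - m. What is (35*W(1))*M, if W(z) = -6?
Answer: -630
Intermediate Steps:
M = 3 (M = -9 + (((6 - 1*(-5)) + 14) - 13) = -9 + (((6 + 5) + 14) - 13) = -9 + ((11 + 14) - 13) = -9 + (25 - 13) = -9 + 12 = 3)
(35*W(1))*M = (35*(-6))*3 = -210*3 = -630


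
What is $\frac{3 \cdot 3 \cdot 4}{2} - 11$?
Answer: $7$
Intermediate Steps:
$\frac{3 \cdot 3 \cdot 4}{2} - 11 = \frac{9 \cdot 4}{2} - 11 = \frac{1}{2} \cdot 36 - 11 = 18 - 11 = 7$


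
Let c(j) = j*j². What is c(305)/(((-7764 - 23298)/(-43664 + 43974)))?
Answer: -141863125/501 ≈ -2.8316e+5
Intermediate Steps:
c(j) = j³
c(305)/(((-7764 - 23298)/(-43664 + 43974))) = 305³/(((-7764 - 23298)/(-43664 + 43974))) = 28372625/((-31062/310)) = 28372625/((-31062*1/310)) = 28372625/(-501/5) = 28372625*(-5/501) = -141863125/501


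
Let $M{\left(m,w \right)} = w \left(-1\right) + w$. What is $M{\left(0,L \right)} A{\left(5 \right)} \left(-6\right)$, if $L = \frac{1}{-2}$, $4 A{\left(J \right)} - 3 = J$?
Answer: $0$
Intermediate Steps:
$A{\left(J \right)} = \frac{3}{4} + \frac{J}{4}$
$L = - \frac{1}{2} \approx -0.5$
$M{\left(m,w \right)} = 0$ ($M{\left(m,w \right)} = - w + w = 0$)
$M{\left(0,L \right)} A{\left(5 \right)} \left(-6\right) = 0 \left(\frac{3}{4} + \frac{1}{4} \cdot 5\right) \left(-6\right) = 0 \left(\frac{3}{4} + \frac{5}{4}\right) \left(-6\right) = 0 \cdot 2 \left(-6\right) = 0 \left(-6\right) = 0$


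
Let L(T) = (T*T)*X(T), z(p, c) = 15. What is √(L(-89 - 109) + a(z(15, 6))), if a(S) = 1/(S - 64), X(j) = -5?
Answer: I*√9604981/7 ≈ 442.74*I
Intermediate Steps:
a(S) = 1/(-64 + S)
L(T) = -5*T² (L(T) = (T*T)*(-5) = T²*(-5) = -5*T²)
√(L(-89 - 109) + a(z(15, 6))) = √(-5*(-89 - 109)² + 1/(-64 + 15)) = √(-5*(-198)² + 1/(-49)) = √(-5*39204 - 1/49) = √(-196020 - 1/49) = √(-9604981/49) = I*√9604981/7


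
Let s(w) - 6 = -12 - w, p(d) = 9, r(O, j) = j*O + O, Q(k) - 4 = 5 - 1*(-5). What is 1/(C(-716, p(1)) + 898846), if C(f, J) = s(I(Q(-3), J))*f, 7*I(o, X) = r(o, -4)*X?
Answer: 1/864478 ≈ 1.1568e-6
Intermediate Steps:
Q(k) = 14 (Q(k) = 4 + (5 - 1*(-5)) = 4 + (5 + 5) = 4 + 10 = 14)
r(O, j) = O + O*j (r(O, j) = O*j + O = O + O*j)
I(o, X) = -3*X*o/7 (I(o, X) = ((o*(1 - 4))*X)/7 = ((o*(-3))*X)/7 = ((-3*o)*X)/7 = (-3*X*o)/7 = -3*X*o/7)
s(w) = -6 - w (s(w) = 6 + (-12 - w) = -6 - w)
C(f, J) = f*(-6 + 6*J) (C(f, J) = (-6 - (-3)*J*14/7)*f = (-6 - (-6)*J)*f = (-6 + 6*J)*f = f*(-6 + 6*J))
1/(C(-716, p(1)) + 898846) = 1/(6*(-716)*(-1 + 9) + 898846) = 1/(6*(-716)*8 + 898846) = 1/(-34368 + 898846) = 1/864478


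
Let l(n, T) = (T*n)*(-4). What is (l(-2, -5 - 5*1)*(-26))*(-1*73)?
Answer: -151840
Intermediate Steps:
l(n, T) = -4*T*n
(l(-2, -5 - 5*1)*(-26))*(-1*73) = (-4*(-5 - 5*1)*(-2)*(-26))*(-1*73) = (-4*(-5 - 5)*(-2)*(-26))*(-73) = (-4*(-10)*(-2)*(-26))*(-73) = -80*(-26)*(-73) = 2080*(-73) = -151840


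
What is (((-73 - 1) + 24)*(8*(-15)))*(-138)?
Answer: -828000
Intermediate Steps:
(((-73 - 1) + 24)*(8*(-15)))*(-138) = ((-74 + 24)*(-120))*(-138) = -50*(-120)*(-138) = 6000*(-138) = -828000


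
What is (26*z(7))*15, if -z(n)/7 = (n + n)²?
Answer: -535080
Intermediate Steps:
z(n) = -28*n² (z(n) = -7*(n + n)² = -7*4*n² = -28*n²)
(26*z(7))*15 = (26*(-28*7²))*15 = (26*(-28*49))*15 = (26*(-1372))*15 = -35672*15 = -535080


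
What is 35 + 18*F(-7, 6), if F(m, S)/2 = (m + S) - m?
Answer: 251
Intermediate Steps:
F(m, S) = 2*S (F(m, S) = 2*((m + S) - m) = 2*((S + m) - m) = 2*S)
35 + 18*F(-7, 6) = 35 + 18*(2*6) = 35 + 18*12 = 35 + 216 = 251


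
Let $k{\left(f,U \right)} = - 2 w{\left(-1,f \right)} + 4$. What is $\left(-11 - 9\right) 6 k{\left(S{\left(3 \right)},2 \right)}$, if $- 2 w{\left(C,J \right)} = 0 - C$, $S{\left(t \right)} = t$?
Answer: $-600$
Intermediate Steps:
$w{\left(C,J \right)} = \frac{C}{2}$ ($w{\left(C,J \right)} = - \frac{0 - C}{2} = - \frac{\left(-1\right) C}{2} = \frac{C}{2}$)
$k{\left(f,U \right)} = 5$ ($k{\left(f,U \right)} = - 2 \cdot \frac{1}{2} \left(-1\right) + 4 = \left(-2\right) \left(- \frac{1}{2}\right) + 4 = 1 + 4 = 5$)
$\left(-11 - 9\right) 6 k{\left(S{\left(3 \right)},2 \right)} = \left(-11 - 9\right) 6 \cdot 5 = \left(-20\right) 6 \cdot 5 = \left(-120\right) 5 = -600$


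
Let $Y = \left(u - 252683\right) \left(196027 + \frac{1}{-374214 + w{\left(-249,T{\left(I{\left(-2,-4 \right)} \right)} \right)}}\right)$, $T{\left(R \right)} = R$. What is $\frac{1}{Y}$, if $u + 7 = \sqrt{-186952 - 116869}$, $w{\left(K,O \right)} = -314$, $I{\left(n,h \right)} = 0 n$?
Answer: $- \frac{18927896064}{937580050237281455971} - \frac{374528 i \sqrt{303821}}{4687900251186407279855} \approx -2.0188 \cdot 10^{-11} - 4.4037 \cdot 10^{-14} i$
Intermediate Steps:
$I{\left(n,h \right)} = 0$
$u = -7 + i \sqrt{303821}$ ($u = -7 + \sqrt{-186952 - 116869} = -7 + \sqrt{-303821} = -7 + i \sqrt{303821} \approx -7.0 + 551.2 i$)
$Y = - \frac{9275946704217975}{187264} + \frac{73417600255 i \sqrt{303821}}{374528}$ ($Y = \left(\left(-7 + i \sqrt{303821}\right) - 252683\right) \left(196027 + \frac{1}{-374214 - 314}\right) = \left(-252690 + i \sqrt{303821}\right) \left(196027 + \frac{1}{-374528}\right) = \left(-252690 + i \sqrt{303821}\right) \left(196027 - \frac{1}{374528}\right) = \left(-252690 + i \sqrt{303821}\right) \frac{73417600255}{374528} = - \frac{9275946704217975}{187264} + \frac{73417600255 i \sqrt{303821}}{374528} \approx -4.9534 \cdot 10^{10} + 1.0805 \cdot 10^{8} i$)
$\frac{1}{Y} = \frac{1}{- \frac{9275946704217975}{187264} + \frac{73417600255 i \sqrt{303821}}{374528}}$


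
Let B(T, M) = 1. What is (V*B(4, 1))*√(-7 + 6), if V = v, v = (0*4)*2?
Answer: 0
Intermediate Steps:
v = 0 (v = 0*2 = 0)
V = 0
(V*B(4, 1))*√(-7 + 6) = (0*1)*√(-7 + 6) = 0*√(-1) = 0*I = 0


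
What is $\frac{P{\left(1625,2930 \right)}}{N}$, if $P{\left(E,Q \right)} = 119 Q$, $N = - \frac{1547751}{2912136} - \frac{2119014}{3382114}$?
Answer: $- \frac{572352028905363280}{1900921213253} \approx -3.0109 \cdot 10^{5}$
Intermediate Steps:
$N = - \frac{1900921213253}{1641529322584}$ ($N = \left(-1547751\right) \frac{1}{2912136} - \frac{1059507}{1691057} = - \frac{515917}{970712} - \frac{1059507}{1691057} = - \frac{1900921213253}{1641529322584} \approx -1.158$)
$\frac{P{\left(1625,2930 \right)}}{N} = \frac{119 \cdot 2930}{- \frac{1900921213253}{1641529322584}} = 348670 \left(- \frac{1641529322584}{1900921213253}\right) = - \frac{572352028905363280}{1900921213253}$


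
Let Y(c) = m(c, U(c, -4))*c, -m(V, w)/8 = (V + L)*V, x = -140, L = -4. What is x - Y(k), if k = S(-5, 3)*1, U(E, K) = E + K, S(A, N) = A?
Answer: -1940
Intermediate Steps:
k = -5 (k = -5*1 = -5)
m(V, w) = -8*V*(-4 + V) (m(V, w) = -8*(V - 4)*V = -8*(-4 + V)*V = -8*V*(-4 + V))
Y(c) = 8*c**2*(4 - c) (Y(c) = (8*c*(4 - c))*c = 8*c**2*(4 - c))
x - Y(k) = -140 - 8*(-5)**2*(4 - 1*(-5)) = -140 - 8*25*(4 + 5) = -140 - 8*25*9 = -140 - 1*1800 = -140 - 1800 = -1940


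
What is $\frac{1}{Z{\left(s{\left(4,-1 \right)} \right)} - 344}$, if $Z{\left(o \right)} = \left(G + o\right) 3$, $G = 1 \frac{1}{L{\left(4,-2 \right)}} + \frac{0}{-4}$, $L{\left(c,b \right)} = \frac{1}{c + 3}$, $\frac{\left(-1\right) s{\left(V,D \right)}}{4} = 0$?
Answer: $- \frac{1}{323} \approx -0.003096$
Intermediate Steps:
$s{\left(V,D \right)} = 0$ ($s{\left(V,D \right)} = \left(-4\right) 0 = 0$)
$L{\left(c,b \right)} = \frac{1}{3 + c}$
$G = 7$ ($G = 1 \frac{1}{\frac{1}{3 + 4}} + \frac{0}{-4} = 1 \frac{1}{\frac{1}{7}} + 0 \left(- \frac{1}{4}\right) = 1 \frac{1}{\frac{1}{7}} + 0 = 1 \cdot 7 + 0 = 7 + 0 = 7$)
$Z{\left(o \right)} = 21 + 3 o$ ($Z{\left(o \right)} = \left(7 + o\right) 3 = 21 + 3 o$)
$\frac{1}{Z{\left(s{\left(4,-1 \right)} \right)} - 344} = \frac{1}{\left(21 + 3 \cdot 0\right) - 344} = \frac{1}{\left(21 + 0\right) - 344} = \frac{1}{21 - 344} = \frac{1}{-323} = - \frac{1}{323}$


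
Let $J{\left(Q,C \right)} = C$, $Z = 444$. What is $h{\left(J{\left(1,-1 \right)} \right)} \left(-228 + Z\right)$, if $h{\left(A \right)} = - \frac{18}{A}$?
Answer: $3888$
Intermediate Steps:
$h{\left(J{\left(1,-1 \right)} \right)} \left(-228 + Z\right) = - \frac{18}{-1} \left(-228 + 444\right) = \left(-18\right) \left(-1\right) 216 = 18 \cdot 216 = 3888$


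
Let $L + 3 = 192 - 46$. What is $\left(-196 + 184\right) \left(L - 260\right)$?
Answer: $1404$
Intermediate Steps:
$L = 143$ ($L = -3 + \left(192 - 46\right) = -3 + 146 = 143$)
$\left(-196 + 184\right) \left(L - 260\right) = \left(-196 + 184\right) \left(143 - 260\right) = \left(-12\right) \left(-117\right) = 1404$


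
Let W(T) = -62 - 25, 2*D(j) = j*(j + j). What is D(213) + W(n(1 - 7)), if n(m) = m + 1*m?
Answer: 45282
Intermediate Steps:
D(j) = j² (D(j) = (j*(j + j))/2 = (j*(2*j))/2 = (2*j²)/2 = j²)
n(m) = 2*m (n(m) = m + m = 2*m)
W(T) = -87
D(213) + W(n(1 - 7)) = 213² - 87 = 45369 - 87 = 45282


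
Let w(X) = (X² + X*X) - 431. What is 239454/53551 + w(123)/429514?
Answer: 104446111033/23000904214 ≈ 4.5410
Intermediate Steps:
w(X) = -431 + 2*X² (w(X) = (X² + X²) - 431 = 2*X² - 431 = -431 + 2*X²)
239454/53551 + w(123)/429514 = 239454/53551 + (-431 + 2*123²)/429514 = 239454*(1/53551) + (-431 + 2*15129)*(1/429514) = 239454/53551 + (-431 + 30258)*(1/429514) = 239454/53551 + 29827*(1/429514) = 239454/53551 + 29827/429514 = 104446111033/23000904214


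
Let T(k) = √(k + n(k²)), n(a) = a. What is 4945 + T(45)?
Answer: 4945 + 3*√230 ≈ 4990.5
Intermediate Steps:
T(k) = √(k + k²)
4945 + T(45) = 4945 + √(45*(1 + 45)) = 4945 + √(45*46) = 4945 + √2070 = 4945 + 3*√230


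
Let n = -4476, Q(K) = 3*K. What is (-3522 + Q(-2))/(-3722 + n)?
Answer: 1764/4099 ≈ 0.43035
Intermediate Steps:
(-3522 + Q(-2))/(-3722 + n) = (-3522 + 3*(-2))/(-3722 - 4476) = (-3522 - 6)/(-8198) = -3528*(-1/8198) = 1764/4099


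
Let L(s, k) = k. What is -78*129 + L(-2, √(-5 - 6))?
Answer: -10062 + I*√11 ≈ -10062.0 + 3.3166*I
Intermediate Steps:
-78*129 + L(-2, √(-5 - 6)) = -78*129 + √(-5 - 6) = -10062 + √(-11) = -10062 + I*√11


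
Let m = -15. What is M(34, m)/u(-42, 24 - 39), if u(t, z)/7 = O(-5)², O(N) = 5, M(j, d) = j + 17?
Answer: 51/175 ≈ 0.29143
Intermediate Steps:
M(j, d) = 17 + j
u(t, z) = 175 (u(t, z) = 7*5² = 7*25 = 175)
M(34, m)/u(-42, 24 - 39) = (17 + 34)/175 = 51*(1/175) = 51/175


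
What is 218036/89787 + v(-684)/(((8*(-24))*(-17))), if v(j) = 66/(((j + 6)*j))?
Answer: 18335453430275/7550520682752 ≈ 2.4284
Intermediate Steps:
v(j) = 66/(j*(6 + j)) (v(j) = 66/(((6 + j)*j)) = 66/((j*(6 + j))) = 66*(1/(j*(6 + j))) = 66/(j*(6 + j)))
218036/89787 + v(-684)/(((8*(-24))*(-17))) = 218036/89787 + (66/(-684*(6 - 684)))/(((8*(-24))*(-17))) = 218036*(1/89787) + (66*(-1/684)/(-678))/((-192*(-17))) = 218036/89787 + (66*(-1/684)*(-1/678))/3264 = 218036/89787 + (11/77292)*(1/3264) = 218036/89787 + 11/252281088 = 18335453430275/7550520682752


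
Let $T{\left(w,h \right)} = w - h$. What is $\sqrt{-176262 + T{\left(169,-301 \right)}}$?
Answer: $4 i \sqrt{10987} \approx 419.28 i$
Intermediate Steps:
$\sqrt{-176262 + T{\left(169,-301 \right)}} = \sqrt{-176262 + \left(169 - -301\right)} = \sqrt{-176262 + \left(169 + 301\right)} = \sqrt{-176262 + 470} = \sqrt{-175792} = 4 i \sqrt{10987}$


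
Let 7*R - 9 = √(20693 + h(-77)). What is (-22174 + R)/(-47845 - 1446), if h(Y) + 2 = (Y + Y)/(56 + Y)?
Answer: 155209/345037 - √186285/1035111 ≈ 0.44942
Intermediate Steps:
h(Y) = -2 + 2*Y/(56 + Y) (h(Y) = -2 + (Y + Y)/(56 + Y) = -2 + (2*Y)/(56 + Y) = -2 + 2*Y/(56 + Y))
R = 9/7 + √186285/21 (R = 9/7 + √(20693 - 112/(56 - 77))/7 = 9/7 + √(20693 - 112/(-21))/7 = 9/7 + √(20693 - 112*(-1/21))/7 = 9/7 + √(20693 + 16/3)/7 = 9/7 + √(62095/3)/7 = 9/7 + (√186285/3)/7 = 9/7 + √186285/21 ≈ 21.838)
(-22174 + R)/(-47845 - 1446) = (-22174 + (9/7 + √186285/21))/(-47845 - 1446) = (-155209/7 + √186285/21)/(-49291) = (-155209/7 + √186285/21)*(-1/49291) = 155209/345037 - √186285/1035111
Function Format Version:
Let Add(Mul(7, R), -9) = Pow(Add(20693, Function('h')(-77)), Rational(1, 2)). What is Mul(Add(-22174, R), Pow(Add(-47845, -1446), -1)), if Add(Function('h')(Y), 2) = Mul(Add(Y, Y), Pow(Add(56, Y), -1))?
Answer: Add(Rational(155209, 345037), Mul(Rational(-1, 1035111), Pow(186285, Rational(1, 2)))) ≈ 0.44942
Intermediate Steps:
Function('h')(Y) = Add(-2, Mul(2, Y, Pow(Add(56, Y), -1))) (Function('h')(Y) = Add(-2, Mul(Add(Y, Y), Pow(Add(56, Y), -1))) = Add(-2, Mul(Mul(2, Y), Pow(Add(56, Y), -1))) = Add(-2, Mul(2, Y, Pow(Add(56, Y), -1))))
R = Add(Rational(9, 7), Mul(Rational(1, 21), Pow(186285, Rational(1, 2)))) (R = Add(Rational(9, 7), Mul(Rational(1, 7), Pow(Add(20693, Mul(-112, Pow(Add(56, -77), -1))), Rational(1, 2)))) = Add(Rational(9, 7), Mul(Rational(1, 7), Pow(Add(20693, Mul(-112, Pow(-21, -1))), Rational(1, 2)))) = Add(Rational(9, 7), Mul(Rational(1, 7), Pow(Add(20693, Mul(-112, Rational(-1, 21))), Rational(1, 2)))) = Add(Rational(9, 7), Mul(Rational(1, 7), Pow(Add(20693, Rational(16, 3)), Rational(1, 2)))) = Add(Rational(9, 7), Mul(Rational(1, 7), Pow(Rational(62095, 3), Rational(1, 2)))) = Add(Rational(9, 7), Mul(Rational(1, 7), Mul(Rational(1, 3), Pow(186285, Rational(1, 2))))) = Add(Rational(9, 7), Mul(Rational(1, 21), Pow(186285, Rational(1, 2)))) ≈ 21.838)
Mul(Add(-22174, R), Pow(Add(-47845, -1446), -1)) = Mul(Add(-22174, Add(Rational(9, 7), Mul(Rational(1, 21), Pow(186285, Rational(1, 2))))), Pow(Add(-47845, -1446), -1)) = Mul(Add(Rational(-155209, 7), Mul(Rational(1, 21), Pow(186285, Rational(1, 2)))), Pow(-49291, -1)) = Mul(Add(Rational(-155209, 7), Mul(Rational(1, 21), Pow(186285, Rational(1, 2)))), Rational(-1, 49291)) = Add(Rational(155209, 345037), Mul(Rational(-1, 1035111), Pow(186285, Rational(1, 2))))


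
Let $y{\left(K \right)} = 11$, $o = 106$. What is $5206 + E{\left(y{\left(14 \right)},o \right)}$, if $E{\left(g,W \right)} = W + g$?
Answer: $5323$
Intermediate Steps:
$5206 + E{\left(y{\left(14 \right)},o \right)} = 5206 + \left(106 + 11\right) = 5206 + 117 = 5323$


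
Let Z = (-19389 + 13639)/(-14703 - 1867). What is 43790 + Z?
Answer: 72560605/1657 ≈ 43790.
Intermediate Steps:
Z = 575/1657 (Z = -5750/(-16570) = -5750*(-1/16570) = 575/1657 ≈ 0.34701)
43790 + Z = 43790 + 575/1657 = 72560605/1657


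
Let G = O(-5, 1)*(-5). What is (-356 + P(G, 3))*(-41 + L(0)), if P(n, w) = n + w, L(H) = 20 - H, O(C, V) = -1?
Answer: 7308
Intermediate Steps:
G = 5 (G = -1*(-5) = 5)
(-356 + P(G, 3))*(-41 + L(0)) = (-356 + (5 + 3))*(-41 + (20 - 1*0)) = (-356 + 8)*(-41 + (20 + 0)) = -348*(-41 + 20) = -348*(-21) = 7308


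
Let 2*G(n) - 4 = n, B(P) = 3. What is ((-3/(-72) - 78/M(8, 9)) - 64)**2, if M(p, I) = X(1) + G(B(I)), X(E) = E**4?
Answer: 3806401/576 ≈ 6608.3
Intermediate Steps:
G(n) = 2 + n/2
M(p, I) = 9/2 (M(p, I) = 1**4 + (2 + (1/2)*3) = 1 + (2 + 3/2) = 1 + 7/2 = 9/2)
((-3/(-72) - 78/M(8, 9)) - 64)**2 = ((-3/(-72) - 78/9/2) - 64)**2 = ((-3*(-1/72) - 78*2/9) - 64)**2 = ((1/24 - 52/3) - 64)**2 = (-415/24 - 64)**2 = (-1951/24)**2 = 3806401/576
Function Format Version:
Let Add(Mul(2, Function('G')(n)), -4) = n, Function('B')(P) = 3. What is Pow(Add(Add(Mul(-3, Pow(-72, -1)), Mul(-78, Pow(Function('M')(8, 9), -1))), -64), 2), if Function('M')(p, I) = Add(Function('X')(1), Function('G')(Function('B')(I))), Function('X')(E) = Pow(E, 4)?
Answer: Rational(3806401, 576) ≈ 6608.3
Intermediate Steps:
Function('G')(n) = Add(2, Mul(Rational(1, 2), n))
Function('M')(p, I) = Rational(9, 2) (Function('M')(p, I) = Add(Pow(1, 4), Add(2, Mul(Rational(1, 2), 3))) = Add(1, Add(2, Rational(3, 2))) = Add(1, Rational(7, 2)) = Rational(9, 2))
Pow(Add(Add(Mul(-3, Pow(-72, -1)), Mul(-78, Pow(Function('M')(8, 9), -1))), -64), 2) = Pow(Add(Add(Mul(-3, Pow(-72, -1)), Mul(-78, Pow(Rational(9, 2), -1))), -64), 2) = Pow(Add(Add(Mul(-3, Rational(-1, 72)), Mul(-78, Rational(2, 9))), -64), 2) = Pow(Add(Add(Rational(1, 24), Rational(-52, 3)), -64), 2) = Pow(Add(Rational(-415, 24), -64), 2) = Pow(Rational(-1951, 24), 2) = Rational(3806401, 576)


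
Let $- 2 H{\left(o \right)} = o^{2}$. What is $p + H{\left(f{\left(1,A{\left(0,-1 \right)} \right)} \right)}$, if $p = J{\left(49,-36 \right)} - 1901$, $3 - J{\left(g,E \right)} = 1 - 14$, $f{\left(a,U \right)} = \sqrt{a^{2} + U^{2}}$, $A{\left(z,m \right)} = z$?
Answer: $- \frac{3771}{2} \approx -1885.5$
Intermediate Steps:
$f{\left(a,U \right)} = \sqrt{U^{2} + a^{2}}$
$J{\left(g,E \right)} = 16$ ($J{\left(g,E \right)} = 3 - \left(1 - 14\right) = 3 - -13 = 3 + 13 = 16$)
$p = -1885$ ($p = 16 - 1901 = -1885$)
$H{\left(o \right)} = - \frac{o^{2}}{2}$
$p + H{\left(f{\left(1,A{\left(0,-1 \right)} \right)} \right)} = -1885 - \frac{\left(\sqrt{0^{2} + 1^{2}}\right)^{2}}{2} = -1885 - \frac{\left(\sqrt{0 + 1}\right)^{2}}{2} = -1885 - \frac{\left(\sqrt{1}\right)^{2}}{2} = -1885 - \frac{1^{2}}{2} = -1885 - \frac{1}{2} = - \frac{3771}{2}$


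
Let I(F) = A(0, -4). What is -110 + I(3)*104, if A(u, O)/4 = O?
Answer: -1774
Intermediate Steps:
A(u, O) = 4*O
I(F) = -16 (I(F) = 4*(-4) = -16)
-110 + I(3)*104 = -110 - 16*104 = -110 - 1664 = -1774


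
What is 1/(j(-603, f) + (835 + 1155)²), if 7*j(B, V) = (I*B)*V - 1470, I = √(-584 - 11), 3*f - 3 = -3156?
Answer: 5543846/28780949042093 - 633753*I*√595/143904745210465 ≈ 1.9262e-7 - 1.0742e-7*I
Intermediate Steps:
f = -1051 (f = 1 + (⅓)*(-3156) = 1 - 1052 = -1051)
I = I*√595 (I = √(-595) = I*√595 ≈ 24.393*I)
j(B, V) = -210 + I*B*V*√595/7 (j(B, V) = (((I*√595)*B)*V - 1470)/7 = ((I*B*√595)*V - 1470)/7 = (I*B*V*√595 - 1470)/7 = (-1470 + I*B*V*√595)/7 = -210 + I*B*V*√595/7)
1/(j(-603, f) + (835 + 1155)²) = 1/((-210 + (⅐)*I*(-603)*(-1051)*√595) + (835 + 1155)²) = 1/((-210 + 633753*I*√595/7) + 1990²) = 1/((-210 + 633753*I*√595/7) + 3960100) = 1/(3959890 + 633753*I*√595/7)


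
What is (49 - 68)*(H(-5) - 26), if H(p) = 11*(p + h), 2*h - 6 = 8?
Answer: 76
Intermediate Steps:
h = 7 (h = 3 + (½)*8 = 3 + 4 = 7)
H(p) = 77 + 11*p (H(p) = 11*(p + 7) = 11*(7 + p) = 77 + 11*p)
(49 - 68)*(H(-5) - 26) = (49 - 68)*((77 + 11*(-5)) - 26) = -19*((77 - 55) - 26) = -19*(22 - 26) = -19*(-4) = 76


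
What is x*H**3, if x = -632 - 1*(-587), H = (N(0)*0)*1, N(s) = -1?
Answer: 0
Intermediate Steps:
H = 0 (H = -1*0*1 = 0*1 = 0)
x = -45 (x = -632 + 587 = -45)
x*H**3 = -45*0**3 = -45*0 = 0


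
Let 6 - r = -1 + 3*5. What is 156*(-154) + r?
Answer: -24032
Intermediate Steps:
r = -8 (r = 6 - (-1 + 3*5) = 6 - (-1 + 15) = 6 - 1*14 = 6 - 14 = -8)
156*(-154) + r = 156*(-154) - 8 = -24024 - 8 = -24032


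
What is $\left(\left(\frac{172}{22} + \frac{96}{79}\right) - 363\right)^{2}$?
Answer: $\frac{94615914409}{755161} \approx 1.2529 \cdot 10^{5}$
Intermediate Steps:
$\left(\left(\frac{172}{22} + \frac{96}{79}\right) - 363\right)^{2} = \left(\left(172 \cdot \frac{1}{22} + 96 \cdot \frac{1}{79}\right) - 363\right)^{2} = \left(\left(\frac{86}{11} + \frac{96}{79}\right) - 363\right)^{2} = \left(\frac{7850}{869} - 363\right)^{2} = \left(- \frac{307597}{869}\right)^{2} = \frac{94615914409}{755161}$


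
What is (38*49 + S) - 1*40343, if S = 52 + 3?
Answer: -38426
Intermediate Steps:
S = 55
(38*49 + S) - 1*40343 = (38*49 + 55) - 1*40343 = (1862 + 55) - 40343 = 1917 - 40343 = -38426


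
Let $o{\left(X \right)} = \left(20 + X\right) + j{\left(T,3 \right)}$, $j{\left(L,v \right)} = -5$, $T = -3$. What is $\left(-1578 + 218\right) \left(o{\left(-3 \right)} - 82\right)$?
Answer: $95200$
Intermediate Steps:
$o{\left(X \right)} = 15 + X$ ($o{\left(X \right)} = \left(20 + X\right) - 5 = 15 + X$)
$\left(-1578 + 218\right) \left(o{\left(-3 \right)} - 82\right) = \left(-1578 + 218\right) \left(\left(15 - 3\right) - 82\right) = - 1360 \left(12 - 82\right) = \left(-1360\right) \left(-70\right) = 95200$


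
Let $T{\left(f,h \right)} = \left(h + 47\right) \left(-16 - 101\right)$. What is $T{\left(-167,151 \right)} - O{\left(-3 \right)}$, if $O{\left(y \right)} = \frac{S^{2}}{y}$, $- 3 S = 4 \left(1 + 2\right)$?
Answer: $- \frac{69482}{3} \approx -23161.0$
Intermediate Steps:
$T{\left(f,h \right)} = -5499 - 117 h$ ($T{\left(f,h \right)} = \left(47 + h\right) \left(-117\right) = -5499 - 117 h$)
$S = -4$ ($S = - \frac{4 \left(1 + 2\right)}{3} = - \frac{4 \cdot 3}{3} = \left(- \frac{1}{3}\right) 12 = -4$)
$O{\left(y \right)} = \frac{16}{y}$ ($O{\left(y \right)} = \frac{\left(-4\right)^{2}}{y} = \frac{16}{y}$)
$T{\left(-167,151 \right)} - O{\left(-3 \right)} = \left(-5499 - 17667\right) - \frac{16}{-3} = \left(-5499 - 17667\right) - 16 \left(- \frac{1}{3}\right) = -23166 - - \frac{16}{3} = -23166 + \frac{16}{3} = - \frac{69482}{3}$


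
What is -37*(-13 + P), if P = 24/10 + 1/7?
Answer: 13542/35 ≈ 386.91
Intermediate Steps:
P = 89/35 (P = 24*(⅒) + 1*(⅐) = 12/5 + ⅐ = 89/35 ≈ 2.5429)
-37*(-13 + P) = -37*(-13 + 89/35) = -37*(-366/35) = 13542/35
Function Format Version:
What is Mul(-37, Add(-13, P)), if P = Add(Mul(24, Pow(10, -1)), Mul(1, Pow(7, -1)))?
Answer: Rational(13542, 35) ≈ 386.91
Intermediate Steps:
P = Rational(89, 35) (P = Add(Mul(24, Rational(1, 10)), Mul(1, Rational(1, 7))) = Add(Rational(12, 5), Rational(1, 7)) = Rational(89, 35) ≈ 2.5429)
Mul(-37, Add(-13, P)) = Mul(-37, Add(-13, Rational(89, 35))) = Mul(-37, Rational(-366, 35)) = Rational(13542, 35)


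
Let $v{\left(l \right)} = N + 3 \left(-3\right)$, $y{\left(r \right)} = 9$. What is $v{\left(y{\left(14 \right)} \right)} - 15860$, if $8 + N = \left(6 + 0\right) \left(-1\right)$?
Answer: $-15883$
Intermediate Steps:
$N = -14$ ($N = -8 + \left(6 + 0\right) \left(-1\right) = -8 + 6 \left(-1\right) = -8 - 6 = -14$)
$v{\left(l \right)} = -23$ ($v{\left(l \right)} = -14 + 3 \left(-3\right) = -14 - 9 = -23$)
$v{\left(y{\left(14 \right)} \right)} - 15860 = -23 - 15860 = -15883$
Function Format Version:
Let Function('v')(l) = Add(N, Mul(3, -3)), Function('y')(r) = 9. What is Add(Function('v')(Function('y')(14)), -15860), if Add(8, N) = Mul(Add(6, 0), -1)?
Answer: -15883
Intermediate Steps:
N = -14 (N = Add(-8, Mul(Add(6, 0), -1)) = Add(-8, Mul(6, -1)) = Add(-8, -6) = -14)
Function('v')(l) = -23 (Function('v')(l) = Add(-14, Mul(3, -3)) = Add(-14, -9) = -23)
Add(Function('v')(Function('y')(14)), -15860) = Add(-23, -15860) = -15883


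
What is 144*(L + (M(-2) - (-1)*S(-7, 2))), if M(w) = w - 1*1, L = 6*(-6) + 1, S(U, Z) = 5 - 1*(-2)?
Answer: -4464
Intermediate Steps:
S(U, Z) = 7 (S(U, Z) = 5 + 2 = 7)
L = -35 (L = -36 + 1 = -35)
M(w) = -1 + w (M(w) = w - 1 = -1 + w)
144*(L + (M(-2) - (-1)*S(-7, 2))) = 144*(-35 + ((-1 - 2) - (-1)*7)) = 144*(-35 + (-3 - 1*(-7))) = 144*(-35 + (-3 + 7)) = 144*(-35 + 4) = 144*(-31) = -4464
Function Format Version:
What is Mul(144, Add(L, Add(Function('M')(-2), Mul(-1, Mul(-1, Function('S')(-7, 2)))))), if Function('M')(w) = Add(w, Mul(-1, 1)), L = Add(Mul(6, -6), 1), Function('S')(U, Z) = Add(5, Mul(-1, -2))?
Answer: -4464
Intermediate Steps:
Function('S')(U, Z) = 7 (Function('S')(U, Z) = Add(5, 2) = 7)
L = -35 (L = Add(-36, 1) = -35)
Function('M')(w) = Add(-1, w) (Function('M')(w) = Add(w, -1) = Add(-1, w))
Mul(144, Add(L, Add(Function('M')(-2), Mul(-1, Mul(-1, Function('S')(-7, 2)))))) = Mul(144, Add(-35, Add(Add(-1, -2), Mul(-1, Mul(-1, 7))))) = Mul(144, Add(-35, Add(-3, Mul(-1, -7)))) = Mul(144, Add(-35, Add(-3, 7))) = Mul(144, Add(-35, 4)) = Mul(144, -31) = -4464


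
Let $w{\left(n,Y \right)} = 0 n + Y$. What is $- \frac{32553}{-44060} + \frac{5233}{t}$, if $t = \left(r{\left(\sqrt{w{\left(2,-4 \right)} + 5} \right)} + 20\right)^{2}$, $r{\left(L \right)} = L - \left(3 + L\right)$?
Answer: $\frac{239973797}{12733340} \approx 18.846$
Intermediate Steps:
$w{\left(n,Y \right)} = Y$ ($w{\left(n,Y \right)} = 0 + Y = Y$)
$r{\left(L \right)} = -3$
$t = 289$ ($t = \left(-3 + 20\right)^{2} = 17^{2} = 289$)
$- \frac{32553}{-44060} + \frac{5233}{t} = - \frac{32553}{-44060} + \frac{5233}{289} = \left(-32553\right) \left(- \frac{1}{44060}\right) + 5233 \cdot \frac{1}{289} = \frac{32553}{44060} + \frac{5233}{289} = \frac{239973797}{12733340}$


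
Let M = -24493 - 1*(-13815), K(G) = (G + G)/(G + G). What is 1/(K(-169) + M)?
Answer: -1/10677 ≈ -9.3659e-5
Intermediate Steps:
K(G) = 1 (K(G) = (2*G)/((2*G)) = (2*G)*(1/(2*G)) = 1)
M = -10678 (M = -24493 + 13815 = -10678)
1/(K(-169) + M) = 1/(1 - 10678) = 1/(-10677) = -1/10677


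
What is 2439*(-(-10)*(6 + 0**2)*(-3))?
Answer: -439020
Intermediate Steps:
2439*(-(-10)*(6 + 0**2)*(-3)) = 2439*(-(-10)*(6 + 0)*(-3)) = 2439*(-(-10)*6*(-3)) = 2439*(-2*(-30)*(-3)) = 2439*(60*(-3)) = 2439*(-180) = -439020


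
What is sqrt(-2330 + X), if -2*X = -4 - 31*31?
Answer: I*sqrt(7390)/2 ≈ 42.983*I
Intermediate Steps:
X = 965/2 (X = -(-4 - 31*31)/2 = -(-4 - 961)/2 = -1/2*(-965) = 965/2 ≈ 482.50)
sqrt(-2330 + X) = sqrt(-2330 + 965/2) = sqrt(-3695/2) = I*sqrt(7390)/2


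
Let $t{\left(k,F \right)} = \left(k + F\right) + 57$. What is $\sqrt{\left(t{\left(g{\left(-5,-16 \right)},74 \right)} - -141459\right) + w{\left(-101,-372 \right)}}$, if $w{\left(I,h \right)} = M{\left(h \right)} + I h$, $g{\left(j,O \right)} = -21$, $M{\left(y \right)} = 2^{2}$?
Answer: $3 \sqrt{19905} \approx 423.26$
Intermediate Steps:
$M{\left(y \right)} = 4$
$t{\left(k,F \right)} = 57 + F + k$ ($t{\left(k,F \right)} = \left(F + k\right) + 57 = 57 + F + k$)
$w{\left(I,h \right)} = 4 + I h$
$\sqrt{\left(t{\left(g{\left(-5,-16 \right)},74 \right)} - -141459\right) + w{\left(-101,-372 \right)}} = \sqrt{\left(\left(57 + 74 - 21\right) - -141459\right) + \left(4 - -37572\right)} = \sqrt{\left(110 + 141459\right) + \left(4 + 37572\right)} = \sqrt{141569 + 37576} = \sqrt{179145} = 3 \sqrt{19905}$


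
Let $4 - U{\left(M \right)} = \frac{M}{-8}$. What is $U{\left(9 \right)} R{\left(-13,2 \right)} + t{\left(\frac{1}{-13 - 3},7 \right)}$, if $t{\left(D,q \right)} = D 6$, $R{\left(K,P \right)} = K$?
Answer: $-67$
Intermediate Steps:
$t{\left(D,q \right)} = 6 D$
$U{\left(M \right)} = 4 + \frac{M}{8}$ ($U{\left(M \right)} = 4 - \frac{M}{-8} = 4 - M \left(- \frac{1}{8}\right) = 4 - - \frac{M}{8} = 4 + \frac{M}{8}$)
$U{\left(9 \right)} R{\left(-13,2 \right)} + t{\left(\frac{1}{-13 - 3},7 \right)} = \left(4 + \frac{1}{8} \cdot 9\right) \left(-13\right) + \frac{6}{-13 - 3} = \left(4 + \frac{9}{8}\right) \left(-13\right) + \frac{6}{-16} = \frac{41}{8} \left(-13\right) + 6 \left(- \frac{1}{16}\right) = - \frac{533}{8} - \frac{3}{8} = -67$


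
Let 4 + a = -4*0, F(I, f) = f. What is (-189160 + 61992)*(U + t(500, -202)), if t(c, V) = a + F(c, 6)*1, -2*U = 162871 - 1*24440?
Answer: 8801742368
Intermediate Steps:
U = -138431/2 (U = -(162871 - 1*24440)/2 = -(162871 - 24440)/2 = -½*138431 = -138431/2 ≈ -69216.)
a = -4 (a = -4 - 4*0 = -4 + 0 = -4)
t(c, V) = 2 (t(c, V) = -4 + 6*1 = -4 + 6 = 2)
(-189160 + 61992)*(U + t(500, -202)) = (-189160 + 61992)*(-138431/2 + 2) = -127168*(-138427/2) = 8801742368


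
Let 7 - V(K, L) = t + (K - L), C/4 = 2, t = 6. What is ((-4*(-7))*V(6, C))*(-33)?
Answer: -2772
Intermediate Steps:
C = 8 (C = 4*2 = 8)
V(K, L) = 1 + L - K (V(K, L) = 7 - (6 + (K - L)) = 7 - (6 + K - L) = 7 + (-6 + L - K) = 1 + L - K)
((-4*(-7))*V(6, C))*(-33) = ((-4*(-7))*(1 + 8 - 1*6))*(-33) = (28*(1 + 8 - 6))*(-33) = (28*3)*(-33) = 84*(-33) = -2772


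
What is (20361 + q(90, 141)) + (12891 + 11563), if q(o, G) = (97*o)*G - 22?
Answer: 1275723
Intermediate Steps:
q(o, G) = -22 + 97*G*o (q(o, G) = 97*G*o - 22 = -22 + 97*G*o)
(20361 + q(90, 141)) + (12891 + 11563) = (20361 + (-22 + 97*141*90)) + (12891 + 11563) = (20361 + (-22 + 1230930)) + 24454 = (20361 + 1230908) + 24454 = 1251269 + 24454 = 1275723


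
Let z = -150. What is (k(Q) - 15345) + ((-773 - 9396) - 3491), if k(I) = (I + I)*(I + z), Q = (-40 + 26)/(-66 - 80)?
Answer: -154720847/5329 ≈ -29034.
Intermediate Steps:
Q = 7/73 (Q = -14/(-146) = -14*(-1/146) = 7/73 ≈ 0.095890)
k(I) = 2*I*(-150 + I) (k(I) = (I + I)*(I - 150) = (2*I)*(-150 + I) = 2*I*(-150 + I))
(k(Q) - 15345) + ((-773 - 9396) - 3491) = (2*(7/73)*(-150 + 7/73) - 15345) + ((-773 - 9396) - 3491) = (2*(7/73)*(-10943/73) - 15345) + (-10169 - 3491) = (-153202/5329 - 15345) - 13660 = -81926707/5329 - 13660 = -154720847/5329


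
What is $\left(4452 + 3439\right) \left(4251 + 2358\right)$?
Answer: $52151619$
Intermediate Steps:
$\left(4452 + 3439\right) \left(4251 + 2358\right) = 7891 \cdot 6609 = 52151619$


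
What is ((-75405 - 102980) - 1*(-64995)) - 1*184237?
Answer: -297627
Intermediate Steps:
((-75405 - 102980) - 1*(-64995)) - 1*184237 = (-178385 + 64995) - 184237 = -113390 - 184237 = -297627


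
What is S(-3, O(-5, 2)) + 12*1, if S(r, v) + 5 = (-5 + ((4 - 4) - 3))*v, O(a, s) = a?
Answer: 47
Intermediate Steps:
S(r, v) = -5 - 8*v (S(r, v) = -5 + (-5 + ((4 - 4) - 3))*v = -5 + (-5 + (0 - 3))*v = -5 + (-5 - 3)*v = -5 - 8*v)
S(-3, O(-5, 2)) + 12*1 = (-5 - 8*(-5)) + 12*1 = (-5 + 40) + 12 = 35 + 12 = 47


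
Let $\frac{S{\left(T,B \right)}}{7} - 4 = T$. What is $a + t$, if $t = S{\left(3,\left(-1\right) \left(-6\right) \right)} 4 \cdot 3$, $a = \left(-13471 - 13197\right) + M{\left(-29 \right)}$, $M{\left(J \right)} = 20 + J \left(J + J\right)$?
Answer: $-24378$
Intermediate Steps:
$S{\left(T,B \right)} = 28 + 7 T$
$M{\left(J \right)} = 20 + 2 J^{2}$ ($M{\left(J \right)} = 20 + J 2 J = 20 + 2 J^{2}$)
$a = -24966$ ($a = \left(-13471 - 13197\right) + \left(20 + 2 \left(-29\right)^{2}\right) = -26668 + \left(20 + 2 \cdot 841\right) = -26668 + \left(20 + 1682\right) = -26668 + 1702 = -24966$)
$t = 588$ ($t = \left(28 + 7 \cdot 3\right) 4 \cdot 3 = \left(28 + 21\right) 4 \cdot 3 = 49 \cdot 4 \cdot 3 = 196 \cdot 3 = 588$)
$a + t = -24966 + 588 = -24378$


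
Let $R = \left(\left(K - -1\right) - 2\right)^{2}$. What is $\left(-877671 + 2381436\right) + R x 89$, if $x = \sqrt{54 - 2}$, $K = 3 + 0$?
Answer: $1503765 + 712 \sqrt{13} \approx 1.5063 \cdot 10^{6}$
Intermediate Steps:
$K = 3$
$R = 4$ ($R = \left(\left(3 - -1\right) - 2\right)^{2} = \left(\left(3 + 1\right) - 2\right)^{2} = \left(4 - 2\right)^{2} = 2^{2} = 4$)
$x = 2 \sqrt{13}$ ($x = \sqrt{52} = 2 \sqrt{13} \approx 7.2111$)
$\left(-877671 + 2381436\right) + R x 89 = \left(-877671 + 2381436\right) + 4 \cdot 2 \sqrt{13} \cdot 89 = 1503765 + 8 \sqrt{13} \cdot 89 = 1503765 + 712 \sqrt{13}$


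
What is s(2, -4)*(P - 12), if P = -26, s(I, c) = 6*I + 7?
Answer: -722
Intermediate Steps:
s(I, c) = 7 + 6*I
s(2, -4)*(P - 12) = (7 + 6*2)*(-26 - 12) = (7 + 12)*(-38) = 19*(-38) = -722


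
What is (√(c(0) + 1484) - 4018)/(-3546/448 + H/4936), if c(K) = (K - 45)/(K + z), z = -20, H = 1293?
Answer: 555319744/1057737 - 69104*√5945/1057737 ≈ 519.97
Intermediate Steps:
c(K) = (-45 + K)/(-20 + K) (c(K) = (K - 45)/(K - 20) = (-45 + K)/(-20 + K))
(√(c(0) + 1484) - 4018)/(-3546/448 + H/4936) = (√((-45 + 0)/(-20 + 0) + 1484) - 4018)/(-3546/448 + 1293/4936) = (√(-45/(-20) + 1484) - 4018)/(-3546*1/448 + 1293*(1/4936)) = (√(-1/20*(-45) + 1484) - 4018)/(-1773/224 + 1293/4936) = (√(9/4 + 1484) - 4018)/(-1057737/138208) = (√(5945/4) - 4018)*(-138208/1057737) = (√5945/2 - 4018)*(-138208/1057737) = (-4018 + √5945/2)*(-138208/1057737) = 555319744/1057737 - 69104*√5945/1057737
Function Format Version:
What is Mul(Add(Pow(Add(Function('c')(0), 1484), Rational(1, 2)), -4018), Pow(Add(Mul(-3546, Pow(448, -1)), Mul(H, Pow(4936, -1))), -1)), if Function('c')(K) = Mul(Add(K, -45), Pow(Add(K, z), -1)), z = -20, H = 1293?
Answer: Add(Rational(555319744, 1057737), Mul(Rational(-69104, 1057737), Pow(5945, Rational(1, 2)))) ≈ 519.97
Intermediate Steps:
Function('c')(K) = Mul(Pow(Add(-20, K), -1), Add(-45, K)) (Function('c')(K) = Mul(Add(K, -45), Pow(Add(K, -20), -1)) = Mul(Add(-45, K), Pow(Add(-20, K), -1)) = Mul(Pow(Add(-20, K), -1), Add(-45, K)))
Mul(Add(Pow(Add(Function('c')(0), 1484), Rational(1, 2)), -4018), Pow(Add(Mul(-3546, Pow(448, -1)), Mul(H, Pow(4936, -1))), -1)) = Mul(Add(Pow(Add(Mul(Pow(Add(-20, 0), -1), Add(-45, 0)), 1484), Rational(1, 2)), -4018), Pow(Add(Mul(-3546, Pow(448, -1)), Mul(1293, Pow(4936, -1))), -1)) = Mul(Add(Pow(Add(Mul(Pow(-20, -1), -45), 1484), Rational(1, 2)), -4018), Pow(Add(Mul(-3546, Rational(1, 448)), Mul(1293, Rational(1, 4936))), -1)) = Mul(Add(Pow(Add(Mul(Rational(-1, 20), -45), 1484), Rational(1, 2)), -4018), Pow(Add(Rational(-1773, 224), Rational(1293, 4936)), -1)) = Mul(Add(Pow(Add(Rational(9, 4), 1484), Rational(1, 2)), -4018), Pow(Rational(-1057737, 138208), -1)) = Mul(Add(Pow(Rational(5945, 4), Rational(1, 2)), -4018), Rational(-138208, 1057737)) = Mul(Add(Mul(Rational(1, 2), Pow(5945, Rational(1, 2))), -4018), Rational(-138208, 1057737)) = Mul(Add(-4018, Mul(Rational(1, 2), Pow(5945, Rational(1, 2)))), Rational(-138208, 1057737)) = Add(Rational(555319744, 1057737), Mul(Rational(-69104, 1057737), Pow(5945, Rational(1, 2))))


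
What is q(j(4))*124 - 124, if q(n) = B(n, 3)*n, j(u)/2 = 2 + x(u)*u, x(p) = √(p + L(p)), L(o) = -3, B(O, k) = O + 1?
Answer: 19220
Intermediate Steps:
B(O, k) = 1 + O
x(p) = √(-3 + p) (x(p) = √(p - 3) = √(-3 + p))
j(u) = 4 + 2*u*√(-3 + u) (j(u) = 2*(2 + √(-3 + u)*u) = 2*(2 + u*√(-3 + u)) = 4 + 2*u*√(-3 + u))
q(n) = n*(1 + n) (q(n) = (1 + n)*n = n*(1 + n))
q(j(4))*124 - 124 = ((4 + 2*4*√(-3 + 4))*(1 + (4 + 2*4*√(-3 + 4))))*124 - 124 = ((4 + 2*4*√1)*(1 + (4 + 2*4*√1)))*124 - 124 = ((4 + 2*4*1)*(1 + (4 + 2*4*1)))*124 - 124 = ((4 + 8)*(1 + (4 + 8)))*124 - 124 = (12*(1 + 12))*124 - 124 = (12*13)*124 - 124 = 156*124 - 124 = 19344 - 124 = 19220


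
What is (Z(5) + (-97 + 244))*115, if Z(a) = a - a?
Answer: 16905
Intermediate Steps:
Z(a) = 0
(Z(5) + (-97 + 244))*115 = (0 + (-97 + 244))*115 = (0 + 147)*115 = 147*115 = 16905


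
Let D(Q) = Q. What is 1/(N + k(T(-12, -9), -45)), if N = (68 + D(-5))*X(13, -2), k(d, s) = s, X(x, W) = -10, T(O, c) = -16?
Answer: -1/675 ≈ -0.0014815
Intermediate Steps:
N = -630 (N = (68 - 5)*(-10) = 63*(-10) = -630)
1/(N + k(T(-12, -9), -45)) = 1/(-630 - 45) = 1/(-675) = -1/675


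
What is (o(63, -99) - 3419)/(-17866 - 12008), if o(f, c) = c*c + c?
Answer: -6283/29874 ≈ -0.21032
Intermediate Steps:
o(f, c) = c + c² (o(f, c) = c² + c = c + c²)
(o(63, -99) - 3419)/(-17866 - 12008) = (-99*(1 - 99) - 3419)/(-17866 - 12008) = (-99*(-98) - 3419)/(-29874) = (9702 - 3419)*(-1/29874) = 6283*(-1/29874) = -6283/29874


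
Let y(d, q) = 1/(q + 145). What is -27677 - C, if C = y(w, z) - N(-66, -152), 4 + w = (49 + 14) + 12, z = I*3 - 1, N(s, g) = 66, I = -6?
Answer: -3478987/126 ≈ -27611.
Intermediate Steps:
z = -19 (z = -6*3 - 1 = -18 - 1 = -19)
w = 71 (w = -4 + ((49 + 14) + 12) = -4 + (63 + 12) = -4 + 75 = 71)
y(d, q) = 1/(145 + q)
C = -8315/126 (C = 1/(145 - 19) - 1*66 = 1/126 - 66 = -8315/126 ≈ -65.992)
-27677 - C = -27677 - 1*(-8315/126) = -27677 + 8315/126 = -3478987/126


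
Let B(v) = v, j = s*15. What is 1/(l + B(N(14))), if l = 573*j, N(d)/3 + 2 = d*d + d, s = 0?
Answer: 1/624 ≈ 0.0016026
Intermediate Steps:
N(d) = -6 + 3*d + 3*d² (N(d) = -6 + 3*(d*d + d) = -6 + 3*(d² + d) = -6 + 3*(d + d²) = -6 + (3*d + 3*d²) = -6 + 3*d + 3*d²)
j = 0 (j = 0*15 = 0)
l = 0 (l = 573*0 = 0)
1/(l + B(N(14))) = 1/(0 + (-6 + 3*14 + 3*14²)) = 1/(0 + (-6 + 42 + 3*196)) = 1/(0 + (-6 + 42 + 588)) = 1/(0 + 624) = 1/624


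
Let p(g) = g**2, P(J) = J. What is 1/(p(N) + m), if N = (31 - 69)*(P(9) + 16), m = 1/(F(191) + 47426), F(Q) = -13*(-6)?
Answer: 47504/42872360001 ≈ 1.1080e-6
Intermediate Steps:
F(Q) = 78
m = 1/47504 (m = 1/(78 + 47426) = 1/47504 ≈ 2.1051e-5)
N = -950 (N = (31 - 69)*(9 + 16) = -38*25 = -950)
1/(p(N) + m) = 1/((-950)**2 + 1/47504) = 1/(902500 + 1/47504) = 1/(42872360001/47504) = 47504/42872360001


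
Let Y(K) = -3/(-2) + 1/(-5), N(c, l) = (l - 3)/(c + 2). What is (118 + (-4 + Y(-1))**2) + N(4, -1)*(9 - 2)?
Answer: 36187/300 ≈ 120.62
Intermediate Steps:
N(c, l) = (-3 + l)/(2 + c)
Y(K) = 13/10 (Y(K) = -3*(-1/2) + 1*(-1/5) = 3/2 - 1/5 = 13/10)
(118 + (-4 + Y(-1))**2) + N(4, -1)*(9 - 2) = (118 + (-4 + 13/10)**2) + ((-3 - 1)/(2 + 4))*(9 - 2) = (118 + (-27/10)**2) + (-4/6)*7 = (118 + 729/100) + ((1/6)*(-4))*7 = 12529/100 - 2/3*7 = 12529/100 - 14/3 = 36187/300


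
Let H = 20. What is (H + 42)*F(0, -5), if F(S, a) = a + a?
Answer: -620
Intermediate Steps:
F(S, a) = 2*a
(H + 42)*F(0, -5) = (20 + 42)*(2*(-5)) = 62*(-10) = -620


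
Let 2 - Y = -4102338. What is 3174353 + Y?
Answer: 7276693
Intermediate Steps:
Y = 4102340 (Y = 2 - 1*(-4102338) = 2 + 4102338 = 4102340)
3174353 + Y = 3174353 + 4102340 = 7276693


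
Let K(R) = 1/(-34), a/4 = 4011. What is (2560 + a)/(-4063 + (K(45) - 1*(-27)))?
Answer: -632536/137225 ≈ -4.6095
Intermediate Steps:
a = 16044 (a = 4*4011 = 16044)
K(R) = -1/34
(2560 + a)/(-4063 + (K(45) - 1*(-27))) = (2560 + 16044)/(-4063 + (-1/34 - 1*(-27))) = 18604/(-4063 + (-1/34 + 27)) = 18604/(-4063 + 917/34) = 18604/(-137225/34) = 18604*(-34/137225) = -632536/137225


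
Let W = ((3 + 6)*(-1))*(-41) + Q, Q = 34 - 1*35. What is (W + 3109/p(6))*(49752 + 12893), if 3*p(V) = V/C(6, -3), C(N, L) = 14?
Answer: 1386396495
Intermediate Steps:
Q = -1 (Q = 34 - 35 = -1)
p(V) = V/42 (p(V) = (V/14)/3 = V/42)
W = 368 (W = ((3 + 6)*(-1))*(-41) - 1 = (9*(-1))*(-41) - 1 = -9*(-41) - 1 = 369 - 1 = 368)
(W + 3109/p(6))*(49752 + 12893) = (368 + 3109/(((1/42)*6)))*(49752 + 12893) = (368 + 3109/(⅐))*62645 = (368 + 3109*7)*62645 = (368 + 21763)*62645 = 22131*62645 = 1386396495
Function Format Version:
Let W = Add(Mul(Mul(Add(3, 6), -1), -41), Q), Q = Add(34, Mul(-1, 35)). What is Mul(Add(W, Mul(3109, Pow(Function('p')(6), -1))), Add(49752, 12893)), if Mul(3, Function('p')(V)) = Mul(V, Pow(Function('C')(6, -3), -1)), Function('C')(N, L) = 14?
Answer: 1386396495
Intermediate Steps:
Q = -1 (Q = Add(34, -35) = -1)
Function('p')(V) = Mul(Rational(1, 42), V) (Function('p')(V) = Mul(Rational(1, 3), Mul(V, Pow(14, -1))) = Mul(Rational(1, 3), Mul(V, Rational(1, 14))) = Mul(Rational(1, 3), Mul(Rational(1, 14), V)) = Mul(Rational(1, 42), V))
W = 368 (W = Add(Mul(Mul(Add(3, 6), -1), -41), -1) = Add(Mul(Mul(9, -1), -41), -1) = Add(Mul(-9, -41), -1) = Add(369, -1) = 368)
Mul(Add(W, Mul(3109, Pow(Function('p')(6), -1))), Add(49752, 12893)) = Mul(Add(368, Mul(3109, Pow(Mul(Rational(1, 42), 6), -1))), Add(49752, 12893)) = Mul(Add(368, Mul(3109, Pow(Rational(1, 7), -1))), 62645) = Mul(Add(368, Mul(3109, 7)), 62645) = Mul(Add(368, 21763), 62645) = Mul(22131, 62645) = 1386396495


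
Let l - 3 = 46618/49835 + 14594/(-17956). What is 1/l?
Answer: 447418630/1397146299 ≈ 0.32024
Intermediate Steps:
l = 1397146299/447418630 (l = 3 + (46618/49835 + 14594/(-17956)) = 3 + (46618*(1/49835) + 14594*(-1/17956)) = 3 + (46618/49835 - 7297/8978) = 3 + 54890409/447418630 = 1397146299/447418630 ≈ 3.1227)
1/l = 1/(1397146299/447418630) = 447418630/1397146299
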